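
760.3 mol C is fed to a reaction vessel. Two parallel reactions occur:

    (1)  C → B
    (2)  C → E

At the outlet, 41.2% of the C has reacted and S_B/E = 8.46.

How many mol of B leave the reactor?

Conversion of C: C consumed = 0.412 × 760.3 = 313.2 mol = 1ξ₁ + 1ξ₂.
Selectivity: 1ξ₁ / (1ξ₂) = 8.46 → ξ₁ = 8.46 ξ₂.
Substitute: (1·8.46 + 1) ξ₂ = 313.2 → ξ₂ = 33.11 mol, ξ₁ = 280.1 mol.
Outlet amounts (n = n₀ + Σ ν·ξ):
  C: 760.3 − 1(280.1) − 1(33.11) = 447.1
  B: 0 + 1(280.1) = 280.1
  E: 0 + 1(33.11) = 33.11

280 mol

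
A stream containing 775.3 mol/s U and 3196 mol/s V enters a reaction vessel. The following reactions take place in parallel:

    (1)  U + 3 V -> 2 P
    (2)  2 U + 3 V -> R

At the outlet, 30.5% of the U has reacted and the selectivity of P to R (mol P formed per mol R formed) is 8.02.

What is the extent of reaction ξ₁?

Conversion of U: U consumed = 0.305 × 775.3 = 236.5 mol/s = 1ξ₁ + 2ξ₂.
Selectivity: 2ξ₁ / (1ξ₂) = 8.02 → ξ₁ = 4.01 ξ₂.
Substitute: (1·4.01 + 2) ξ₂ = 236.5 → ξ₂ = 39.35 mol/s, ξ₁ = 157.8 mol/s.
Outlet amounts (n = n₀ + Σ ν·ξ):
  U: 775.3 − 1(157.8) − 2(39.35) = 538.8
  V: 3196 − 3(157.8) − 3(39.35) = 2605
  P: 0 + 2(157.8) = 315.6
  R: 0 + 1(39.35) = 39.35

ξ₁ = 158 mol/s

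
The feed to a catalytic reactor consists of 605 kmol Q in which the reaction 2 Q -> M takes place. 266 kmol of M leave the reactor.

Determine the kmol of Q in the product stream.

73 kmol

For M: n = n₀ + 1ξ → 266 = 0 + 1ξ, giving ξ = 266 kmol.
Outlet amounts (n = n₀ + ν ξ):
  Q: 605 − 2(266) = 73
  M: 0 + 1(266) = 266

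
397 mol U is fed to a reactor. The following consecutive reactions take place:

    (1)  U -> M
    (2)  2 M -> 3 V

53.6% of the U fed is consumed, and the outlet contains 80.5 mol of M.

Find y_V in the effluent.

0.428

Conversion of U: U consumed = 1ξ₁ = 0.536 × 397 → ξ₁ = 212.8 mol.
M balance: n_M = 0 + 1ξ₁ − 2ξ₂ = 80.5 → ξ₂ = (1·212.8 − 80.5)/2 = 66.15 mol.
Outlet amounts (n = n₀ + Σ ν·ξ):
  U: 397 − 1(212.8) = 184.2
  M: 0 + 1(212.8) − 2(66.15) = 80.5
  V: 0 + 3(66.15) = 198.4
Total out = 463.1 mol; y_V = 198.4 / 463.1 = 0.4285.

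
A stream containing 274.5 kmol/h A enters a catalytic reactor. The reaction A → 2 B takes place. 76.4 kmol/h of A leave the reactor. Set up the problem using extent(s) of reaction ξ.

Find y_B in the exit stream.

For A: n = n₀ − 1ξ → 76.4 = 274.5 − 1ξ, giving ξ = 198.1 kmol/h.
Outlet amounts (n = n₀ + ν ξ):
  A: 274.5 − 1(198.1) = 76.4
  B: 0 + 2(198.1) = 396.2
Total out = 472.6 kmol/h; y_B = 396.2 / 472.6 = 0.8383.

0.838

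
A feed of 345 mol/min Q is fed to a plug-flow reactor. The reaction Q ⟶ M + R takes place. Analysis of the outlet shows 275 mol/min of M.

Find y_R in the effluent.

For M: n = n₀ + 1ξ → 275 = 0 + 1ξ, giving ξ = 275 mol/min.
Outlet amounts (n = n₀ + ν ξ):
  Q: 345 − 1(275) = 70
  M: 0 + 1(275) = 275
  R: 0 + 1(275) = 275
Total out = 620 mol/min; y_R = 275 / 620 = 0.4435.

0.444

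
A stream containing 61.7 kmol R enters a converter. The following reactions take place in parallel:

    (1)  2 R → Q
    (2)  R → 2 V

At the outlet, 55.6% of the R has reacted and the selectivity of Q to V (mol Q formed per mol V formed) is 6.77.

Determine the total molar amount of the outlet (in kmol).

46.4 kmol

Conversion of R: R consumed = 0.556 × 61.7 = 34.31 kmol = 2ξ₁ + 1ξ₂.
Selectivity: 1ξ₁ / (2ξ₂) = 6.77 → ξ₁ = 13.54 ξ₂.
Substitute: (2·13.54 + 1) ξ₂ = 34.31 → ξ₂ = 1.222 kmol, ξ₁ = 16.54 kmol.
Outlet amounts (n = n₀ + Σ ν·ξ):
  R: 61.7 − 2(16.54) − 1(1.222) = 27.39
  Q: 0 + 1(16.54) = 16.54
  V: 0 + 2(1.222) = 2.443
Total out = 27.39 + 16.54 + 2.443 = 46.38 kmol.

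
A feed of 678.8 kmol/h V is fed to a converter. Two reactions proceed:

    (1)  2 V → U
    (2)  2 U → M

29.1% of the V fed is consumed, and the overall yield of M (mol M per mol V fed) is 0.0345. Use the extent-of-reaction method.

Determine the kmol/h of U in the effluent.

51.9 kmol/h

Conversion of V: V consumed = 2ξ₁ = 0.291 × 678.8 → ξ₁ = 98.77 kmol/h.
Yield of M: 1ξ₂ / 678.8 = 0.0345 → ξ₂ = 23.42 kmol/h.
Outlet amounts (n = n₀ + Σ ν·ξ):
  V: 678.8 − 2(98.77) = 481.3
  U: 0 + 1(98.77) − 2(23.42) = 51.93
  M: 0 + 1(23.42) = 23.42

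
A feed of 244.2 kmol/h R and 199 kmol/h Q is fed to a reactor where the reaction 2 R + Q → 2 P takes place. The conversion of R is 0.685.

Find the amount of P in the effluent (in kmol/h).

R reacted = 0.685 × 244.2 = 167.3 kmol/h; ν_R = −2, so ξ = 167.3/2 = 83.64 kmol/h.
Outlet amounts (n = n₀ + ν ξ):
  R: 244.2 − 2(83.64) = 76.92
  Q: 199 − 1(83.64) = 115.4
  P: 0 + 2(83.64) = 167.3

167 kmol/h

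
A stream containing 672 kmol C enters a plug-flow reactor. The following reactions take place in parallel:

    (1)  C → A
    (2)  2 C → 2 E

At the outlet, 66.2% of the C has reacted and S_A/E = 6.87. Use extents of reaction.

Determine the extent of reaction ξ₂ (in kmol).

Conversion of C: C consumed = 0.662 × 672 = 444.9 kmol = 1ξ₁ + 2ξ₂.
Selectivity: 1ξ₁ / (2ξ₂) = 6.87 → ξ₁ = 13.74 ξ₂.
Substitute: (1·13.74 + 2) ξ₂ = 444.9 → ξ₂ = 28.26 kmol, ξ₁ = 388.3 kmol.
Outlet amounts (n = n₀ + Σ ν·ξ):
  C: 672 − 1(388.3) − 2(28.26) = 227.1
  A: 0 + 1(388.3) = 388.3
  E: 0 + 2(28.26) = 56.53

ξ₂ = 28.3 kmol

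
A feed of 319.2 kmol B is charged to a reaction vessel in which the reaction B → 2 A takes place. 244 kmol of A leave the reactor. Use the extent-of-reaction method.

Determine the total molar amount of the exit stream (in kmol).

For A: n = n₀ + 2ξ → 244 = 0 + 2ξ, giving ξ = 122 kmol.
Outlet amounts (n = n₀ + ν ξ):
  B: 319.2 − 1(122) = 197.2
  A: 0 + 2(122) = 244
Total out = 197.2 + 244 = 441.2 kmol.

441 kmol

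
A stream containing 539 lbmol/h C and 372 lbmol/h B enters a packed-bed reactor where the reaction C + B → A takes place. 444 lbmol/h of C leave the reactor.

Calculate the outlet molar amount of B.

277 lbmol/h

For C: n = n₀ − 1ξ → 444 = 539 − 1ξ, giving ξ = 95 lbmol/h.
Outlet amounts (n = n₀ + ν ξ):
  C: 539 − 1(95) = 444
  B: 372 − 1(95) = 277
  A: 0 + 1(95) = 95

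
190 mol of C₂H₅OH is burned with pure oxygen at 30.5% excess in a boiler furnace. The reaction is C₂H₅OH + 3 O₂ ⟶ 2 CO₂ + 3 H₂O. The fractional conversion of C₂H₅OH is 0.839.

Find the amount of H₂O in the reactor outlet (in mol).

Stoichiometric O₂ = 3 × 190 = 570 mol; O₂ fed = 570 × 1.305 = 743.8 mol.
Fuel reacted = 0.839 × 190 → ξ = 159.4 mol.
Outlet (n = n₀ + ν ξ):
  C₂H₅OH: 190 − 1(159.4) = 30.59
  O₂: 743.8 − 3(159.4) = 265.6
  CO₂: 0 + 2(159.4) = 318.8
  H₂O: 0 + 3(159.4) = 478.2

478 mol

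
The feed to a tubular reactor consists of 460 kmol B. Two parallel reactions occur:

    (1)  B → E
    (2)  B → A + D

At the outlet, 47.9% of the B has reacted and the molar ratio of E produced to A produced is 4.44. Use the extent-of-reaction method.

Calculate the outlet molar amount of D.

Conversion of B: B consumed = 0.479 × 460 = 220.3 kmol = 1ξ₁ + 1ξ₂.
Selectivity: 1ξ₁ / (1ξ₂) = 4.44 → ξ₁ = 4.44 ξ₂.
Substitute: (1·4.44 + 1) ξ₂ = 220.3 → ξ₂ = 40.5 kmol, ξ₁ = 179.8 kmol.
Outlet amounts (n = n₀ + Σ ν·ξ):
  B: 460 − 1(179.8) − 1(40.5) = 239.7
  E: 0 + 1(179.8) = 179.8
  A: 0 + 1(40.5) = 40.5
  D: 0 + 1(40.5) = 40.5

40.5 kmol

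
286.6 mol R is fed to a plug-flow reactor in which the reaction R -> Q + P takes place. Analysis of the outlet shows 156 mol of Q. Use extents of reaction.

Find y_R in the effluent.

For Q: n = n₀ + 1ξ → 156 = 0 + 1ξ, giving ξ = 156 mol.
Outlet amounts (n = n₀ + ν ξ):
  R: 286.6 − 1(156) = 130.6
  Q: 0 + 1(156) = 156
  P: 0 + 1(156) = 156
Total out = 442.6 mol; y_R = 130.6 / 442.6 = 0.2951.

0.295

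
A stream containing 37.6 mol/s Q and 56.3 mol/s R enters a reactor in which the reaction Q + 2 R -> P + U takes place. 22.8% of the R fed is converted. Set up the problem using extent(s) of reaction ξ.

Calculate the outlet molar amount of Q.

R reacted = 0.228 × 56.3 = 12.84 mol/s; ν_R = −2, so ξ = 12.84/2 = 6.418 mol/s.
Outlet amounts (n = n₀ + ν ξ):
  Q: 37.6 − 1(6.418) = 31.18
  R: 56.3 − 2(6.418) = 43.46
  P: 0 + 1(6.418) = 6.418
  U: 0 + 1(6.418) = 6.418

31.2 mol/s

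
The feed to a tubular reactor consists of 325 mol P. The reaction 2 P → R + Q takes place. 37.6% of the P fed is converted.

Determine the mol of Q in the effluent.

61.1 mol

P reacted = 0.376 × 325 = 122.2 mol; ν_P = −2, so ξ = 122.2/2 = 61.1 mol.
Outlet amounts (n = n₀ + ν ξ):
  P: 325 − 2(61.1) = 202.8
  R: 0 + 1(61.1) = 61.1
  Q: 0 + 1(61.1) = 61.1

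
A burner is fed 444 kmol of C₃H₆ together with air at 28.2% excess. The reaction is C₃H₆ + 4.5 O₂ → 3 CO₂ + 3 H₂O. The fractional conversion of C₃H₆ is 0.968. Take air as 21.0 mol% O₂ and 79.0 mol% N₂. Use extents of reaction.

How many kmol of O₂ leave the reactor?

627 kmol

Stoichiometric O₂ = 4.5 × 444 = 1998 kmol; O₂ fed = 1998 × 1.282 = 2561 kmol.
N₂ fed = 2561 × 79/21 = 9636 kmol.
Fuel reacted = 0.968 × 444 → ξ = 429.8 kmol.
Outlet (n = n₀ + ν ξ):
  C₃H₆: 444 − 1(429.8) = 14.21
  O₂: 2561 − 4.5(429.8) = 627.4
  N₂: 9636 (inert)
  CO₂: 0 + 3(429.8) = 1289
  H₂O: 0 + 3(429.8) = 1289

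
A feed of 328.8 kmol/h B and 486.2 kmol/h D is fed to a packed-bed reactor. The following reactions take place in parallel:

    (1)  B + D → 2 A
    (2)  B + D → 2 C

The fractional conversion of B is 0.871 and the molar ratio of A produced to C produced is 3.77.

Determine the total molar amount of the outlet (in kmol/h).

Conversion of B: B consumed = 0.871 × 328.8 = 286.4 kmol/h = 1ξ₁ + 1ξ₂.
Selectivity: 2ξ₁ / (2ξ₂) = 3.77 → ξ₁ = 3.77 ξ₂.
Substitute: (1·3.77 + 1) ξ₂ = 286.4 → ξ₂ = 60.04 kmol/h, ξ₁ = 226.3 kmol/h.
Outlet amounts (n = n₀ + Σ ν·ξ):
  B: 328.8 − 1(226.3) − 1(60.04) = 42.42
  D: 486.2 − 1(226.3) − 1(60.04) = 199.8
  A: 0 + 2(226.3) = 452.7
  C: 0 + 2(60.04) = 120.1
Total out = 42.42 + 199.8 + 452.7 + 120.1 = 815 kmol/h.

815 kmol/h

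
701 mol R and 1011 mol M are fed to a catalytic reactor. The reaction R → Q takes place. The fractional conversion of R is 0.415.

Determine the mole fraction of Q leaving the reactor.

0.17

R reacted = 0.415 × 701 = 290.9 mol; ν_R = −1, so ξ = 290.9/1 = 290.9 mol.
Outlet amounts (n = n₀ + ν ξ):
  R: 701 − 1(290.9) = 410.1
  Q: 0 + 1(290.9) = 290.9
  M: 1011 (inert)
Total out = 1712 mol; y_Q = 290.9 / 1712 = 0.1699.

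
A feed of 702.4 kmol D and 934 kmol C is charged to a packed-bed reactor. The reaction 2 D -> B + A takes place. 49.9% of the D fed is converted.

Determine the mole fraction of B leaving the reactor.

D reacted = 0.499 × 702.4 = 350.5 kmol; ν_D = −2, so ξ = 350.5/2 = 175.2 kmol.
Outlet amounts (n = n₀ + ν ξ):
  D: 702.4 − 2(175.2) = 351.9
  B: 0 + 1(175.2) = 175.2
  A: 0 + 1(175.2) = 175.2
  C: 934 (inert)
Total out = 1636 kmol; y_B = 175.2 / 1636 = 0.1071.

0.107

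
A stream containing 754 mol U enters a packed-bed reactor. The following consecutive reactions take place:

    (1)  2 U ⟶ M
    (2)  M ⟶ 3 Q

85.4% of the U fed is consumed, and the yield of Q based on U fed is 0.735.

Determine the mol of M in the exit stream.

137 mol

Conversion of U: U consumed = 2ξ₁ = 0.854 × 754 → ξ₁ = 322 mol.
Yield of Q: 3ξ₂ / 754 = 0.735 → ξ₂ = 184.7 mol.
Outlet amounts (n = n₀ + Σ ν·ξ):
  U: 754 − 2(322) = 110.1
  M: 0 + 1(322) − 1(184.7) = 137.2
  Q: 0 + 3(184.7) = 554.2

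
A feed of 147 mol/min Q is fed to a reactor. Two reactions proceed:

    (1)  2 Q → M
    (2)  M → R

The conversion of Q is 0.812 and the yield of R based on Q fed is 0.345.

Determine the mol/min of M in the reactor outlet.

8.97 mol/min

Conversion of Q: Q consumed = 2ξ₁ = 0.812 × 147 → ξ₁ = 59.68 mol/min.
Yield of R: 1ξ₂ / 147 = 0.345 → ξ₂ = 50.71 mol/min.
Outlet amounts (n = n₀ + Σ ν·ξ):
  Q: 147 − 2(59.68) = 27.64
  M: 0 + 1(59.68) − 1(50.71) = 8.967
  R: 0 + 1(50.71) = 50.71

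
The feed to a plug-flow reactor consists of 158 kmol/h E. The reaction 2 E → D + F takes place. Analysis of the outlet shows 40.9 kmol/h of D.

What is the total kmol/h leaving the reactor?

158 kmol/h

For D: n = n₀ + 1ξ → 40.9 = 0 + 1ξ, giving ξ = 40.9 kmol/h.
Outlet amounts (n = n₀ + ν ξ):
  E: 158 − 2(40.9) = 76.2
  D: 0 + 1(40.9) = 40.9
  F: 0 + 1(40.9) = 40.9
Total out = 76.2 + 40.9 + 40.9 = 158 kmol/h.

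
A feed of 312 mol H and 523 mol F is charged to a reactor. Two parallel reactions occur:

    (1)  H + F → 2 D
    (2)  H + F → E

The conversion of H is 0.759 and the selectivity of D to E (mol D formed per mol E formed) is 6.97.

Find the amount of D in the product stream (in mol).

368 mol

Conversion of H: H consumed = 0.759 × 312 = 236.8 mol = 1ξ₁ + 1ξ₂.
Selectivity: 2ξ₁ / (1ξ₂) = 6.97 → ξ₁ = 3.485 ξ₂.
Substitute: (1·3.485 + 1) ξ₂ = 236.8 → ξ₂ = 52.8 mol, ξ₁ = 184 mol.
Outlet amounts (n = n₀ + Σ ν·ξ):
  H: 312 − 1(184) − 1(52.8) = 75.19
  F: 523 − 1(184) − 1(52.8) = 286.2
  D: 0 + 2(184) = 368
  E: 0 + 1(52.8) = 52.8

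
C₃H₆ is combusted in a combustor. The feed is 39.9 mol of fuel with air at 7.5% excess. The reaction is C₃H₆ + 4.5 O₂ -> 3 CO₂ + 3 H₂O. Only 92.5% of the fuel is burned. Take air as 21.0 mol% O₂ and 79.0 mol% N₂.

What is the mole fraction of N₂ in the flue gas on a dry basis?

0.838

Stoichiometric O₂ = 4.5 × 39.9 = 179.5 mol; O₂ fed = 179.5 × 1.075 = 193 mol.
N₂ fed = 193 × 79/21 = 726.1 mol.
Fuel reacted = 0.925 × 39.9 → ξ = 36.91 mol.
Outlet (n = n₀ + ν ξ):
  C₃H₆: 39.9 − 1(36.91) = 2.992
  O₂: 193 − 4.5(36.91) = 26.93
  N₂: 726.1 (inert)
  CO₂: 0 + 3(36.91) = 110.7
  H₂O: 0 + 3(36.91) = 110.7
Dry total = 866.8 mol; y_N₂ (dry) = 726.1 / 866.8 = 0.8377.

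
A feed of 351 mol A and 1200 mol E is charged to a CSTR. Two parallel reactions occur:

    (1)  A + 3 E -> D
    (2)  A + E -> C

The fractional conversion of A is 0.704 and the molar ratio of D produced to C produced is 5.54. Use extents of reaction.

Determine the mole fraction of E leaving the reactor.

0.604

Conversion of A: A consumed = 0.704 × 351 = 247.1 mol = 1ξ₁ + 1ξ₂.
Selectivity: 1ξ₁ / (1ξ₂) = 5.54 → ξ₁ = 5.54 ξ₂.
Substitute: (1·5.54 + 1) ξ₂ = 247.1 → ξ₂ = 37.78 mol, ξ₁ = 209.3 mol.
Outlet amounts (n = n₀ + Σ ν·ξ):
  A: 351 − 1(209.3) − 1(37.78) = 103.9
  E: 1200 − 3(209.3) − 1(37.78) = 534.3
  D: 0 + 1(209.3) = 209.3
  C: 0 + 1(37.78) = 37.78
Total out = 885.3 mol; y_E = 534.3 / 885.3 = 0.6035.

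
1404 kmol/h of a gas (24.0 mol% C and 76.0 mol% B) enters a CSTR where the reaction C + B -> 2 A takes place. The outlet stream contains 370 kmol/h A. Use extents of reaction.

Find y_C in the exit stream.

0.108

For A: n = n₀ + 2ξ → 370 = 0 + 2ξ, giving ξ = 185 kmol/h.
Outlet amounts (n = n₀ + ν ξ):
  C: 337 − 1(185) = 152
  B: 1067 − 1(185) = 882
  A: 0 + 2(185) = 370
Total out = 1404 kmol/h; y_C = 152 / 1404 = 0.1082.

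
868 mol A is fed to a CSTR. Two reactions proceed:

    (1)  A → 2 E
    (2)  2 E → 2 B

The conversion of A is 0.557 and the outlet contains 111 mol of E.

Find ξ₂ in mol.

Conversion of A: A consumed = 1ξ₁ = 0.557 × 868 → ξ₁ = 483.5 mol.
E balance: n_E = 0 + 2ξ₁ − 2ξ₂ = 111 → ξ₂ = (2·483.5 − 111)/2 = 428 mol.
Outlet amounts (n = n₀ + Σ ν·ξ):
  A: 868 − 1(483.5) = 384.5
  E: 0 + 2(483.5) − 2(428) = 111
  B: 0 + 2(428) = 856

ξ₂ = 428 mol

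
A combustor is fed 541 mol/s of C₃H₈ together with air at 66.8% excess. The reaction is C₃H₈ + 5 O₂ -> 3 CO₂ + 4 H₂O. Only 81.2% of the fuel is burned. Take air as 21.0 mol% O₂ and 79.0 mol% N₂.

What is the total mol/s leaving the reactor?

Stoichiometric O₂ = 5 × 541 = 2705 mol/s; O₂ fed = 2705 × 1.668 = 4512 mol/s.
N₂ fed = 4512 × 79/21 = 16970 mol/s.
Fuel reacted = 0.812 × 541 → ξ = 439.3 mol/s.
Outlet (n = n₀ + ν ξ):
  C₃H₈: 541 − 1(439.3) = 101.7
  O₂: 4512 − 5(439.3) = 2315
  N₂: 16970 (inert)
  CO₂: 0 + 3(439.3) = 1318
  H₂O: 0 + 4(439.3) = 1757
Total out = 101.7 + 2315 + 16970 + 1318 + 1757 = 22470 mol/s.

22500 mol/s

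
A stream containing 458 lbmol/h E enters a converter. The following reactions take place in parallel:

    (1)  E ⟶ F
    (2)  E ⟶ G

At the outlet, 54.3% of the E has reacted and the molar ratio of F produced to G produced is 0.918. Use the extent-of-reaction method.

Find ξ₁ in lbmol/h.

ξ₁ = 119 lbmol/h

Conversion of E: E consumed = 0.543 × 458 = 248.7 lbmol/h = 1ξ₁ + 1ξ₂.
Selectivity: 1ξ₁ / (1ξ₂) = 0.918 → ξ₁ = 0.918 ξ₂.
Substitute: (1·0.918 + 1) ξ₂ = 248.7 → ξ₂ = 129.7 lbmol/h, ξ₁ = 119 lbmol/h.
Outlet amounts (n = n₀ + Σ ν·ξ):
  E: 458 − 1(119) − 1(129.7) = 209.3
  F: 0 + 1(119) = 119
  G: 0 + 1(129.7) = 129.7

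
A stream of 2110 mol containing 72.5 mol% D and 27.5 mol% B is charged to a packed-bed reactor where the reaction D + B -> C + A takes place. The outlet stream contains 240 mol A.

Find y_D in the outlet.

0.611

For A: n = n₀ + 1ξ → 240 = 0 + 1ξ, giving ξ = 240 mol.
Outlet amounts (n = n₀ + ν ξ):
  D: 1530 − 1(240) = 1290
  B: 580.2 − 1(240) = 340.2
  C: 0 + 1(240) = 240
  A: 0 + 1(240) = 240
Total out = 2110 mol; y_D = 1290 / 2110 = 0.6113.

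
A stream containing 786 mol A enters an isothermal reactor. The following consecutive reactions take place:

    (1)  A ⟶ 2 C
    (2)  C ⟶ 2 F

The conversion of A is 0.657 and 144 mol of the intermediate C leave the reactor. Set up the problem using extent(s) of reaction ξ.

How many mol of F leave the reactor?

Conversion of A: A consumed = 1ξ₁ = 0.657 × 786 → ξ₁ = 516.4 mol.
C balance: n_C = 0 + 2ξ₁ − 1ξ₂ = 144 → ξ₂ = (2·516.4 − 144)/1 = 888.8 mol.
Outlet amounts (n = n₀ + Σ ν·ξ):
  A: 786 − 1(516.4) = 269.6
  C: 0 + 2(516.4) − 1(888.8) = 144
  F: 0 + 2(888.8) = 1778

1780 mol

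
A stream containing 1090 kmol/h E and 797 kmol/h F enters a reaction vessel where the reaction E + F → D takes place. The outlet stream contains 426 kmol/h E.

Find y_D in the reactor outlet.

0.543

For E: n = n₀ − 1ξ → 426 = 1090 − 1ξ, giving ξ = 664 kmol/h.
Outlet amounts (n = n₀ + ν ξ):
  E: 1090 − 1(664) = 426
  F: 797 − 1(664) = 133
  D: 0 + 1(664) = 664
Total out = 1223 kmol/h; y_D = 664 / 1223 = 0.5429.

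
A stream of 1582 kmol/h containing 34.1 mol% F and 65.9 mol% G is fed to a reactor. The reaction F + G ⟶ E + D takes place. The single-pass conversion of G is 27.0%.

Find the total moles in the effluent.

1580 kmol/h

G reacted = 0.27 × 1043 = 281.5 kmol/h; ν_G = −1, so ξ = 281.5/1 = 281.5 kmol/h.
Outlet amounts (n = n₀ + ν ξ):
  F: 539.5 − 1(281.5) = 258
  G: 1043 − 1(281.5) = 761.1
  E: 0 + 1(281.5) = 281.5
  D: 0 + 1(281.5) = 281.5
Total out = 258 + 761.1 + 281.5 + 281.5 = 1582 kmol/h.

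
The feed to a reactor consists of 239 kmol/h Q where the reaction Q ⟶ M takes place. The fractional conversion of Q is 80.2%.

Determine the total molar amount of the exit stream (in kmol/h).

Q reacted = 0.802 × 239 = 191.7 kmol/h; ν_Q = −1, so ξ = 191.7/1 = 191.7 kmol/h.
Outlet amounts (n = n₀ + ν ξ):
  Q: 239 − 1(191.7) = 47.32
  M: 0 + 1(191.7) = 191.7
Total out = 47.32 + 191.7 = 239 kmol/h.

239 kmol/h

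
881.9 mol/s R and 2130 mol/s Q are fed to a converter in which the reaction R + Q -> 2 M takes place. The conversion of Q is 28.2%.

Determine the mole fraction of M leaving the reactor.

0.399

Q reacted = 0.282 × 2130 = 600.7 mol/s; ν_Q = −1, so ξ = 600.7/1 = 600.7 mol/s.
Outlet amounts (n = n₀ + ν ξ):
  R: 881.9 − 1(600.7) = 281.2
  Q: 2130 − 1(600.7) = 1529
  M: 0 + 2(600.7) = 1201
Total out = 3012 mol/s; y_M = 1201 / 3012 = 0.3989.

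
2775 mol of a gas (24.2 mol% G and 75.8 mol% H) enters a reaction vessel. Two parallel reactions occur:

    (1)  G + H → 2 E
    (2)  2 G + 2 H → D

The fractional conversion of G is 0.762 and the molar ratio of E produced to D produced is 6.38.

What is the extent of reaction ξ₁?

Conversion of G: G consumed = 0.762 × 671.5 = 511.7 mol = 1ξ₁ + 2ξ₂.
Selectivity: 2ξ₁ / (1ξ₂) = 6.38 → ξ₁ = 3.19 ξ₂.
Substitute: (1·3.19 + 2) ξ₂ = 511.7 → ξ₂ = 98.6 mol, ξ₁ = 314.5 mol.
Outlet amounts (n = n₀ + Σ ν·ξ):
  G: 671.5 − 1(314.5) − 2(98.6) = 159.8
  H: 2103 − 1(314.5) − 2(98.6) = 1592
  E: 0 + 2(314.5) = 629.1
  D: 0 + 1(98.6) = 98.6

ξ₁ = 315 mol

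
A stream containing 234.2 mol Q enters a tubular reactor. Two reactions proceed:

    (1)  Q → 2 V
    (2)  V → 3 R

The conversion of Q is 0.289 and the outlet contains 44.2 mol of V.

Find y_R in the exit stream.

0.565

Conversion of Q: Q consumed = 1ξ₁ = 0.289 × 234.2 → ξ₁ = 67.68 mol.
V balance: n_V = 0 + 2ξ₁ − 1ξ₂ = 44.2 → ξ₂ = (2·67.68 − 44.2)/1 = 91.17 mol.
Outlet amounts (n = n₀ + Σ ν·ξ):
  Q: 234.2 − 1(67.68) = 166.5
  V: 0 + 2(67.68) − 1(91.17) = 44.2
  R: 0 + 3(91.17) = 273.5
Total out = 484.2 mol; y_R = 273.5 / 484.2 = 0.5648.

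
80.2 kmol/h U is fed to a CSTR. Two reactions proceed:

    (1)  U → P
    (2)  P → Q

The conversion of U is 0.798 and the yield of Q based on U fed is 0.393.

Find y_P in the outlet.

0.405

Conversion of U: U consumed = 1ξ₁ = 0.798 × 80.2 → ξ₁ = 64 kmol/h.
Yield of Q: 1ξ₂ / 80.2 = 0.393 → ξ₂ = 31.52 kmol/h.
Outlet amounts (n = n₀ + Σ ν·ξ):
  U: 80.2 − 1(64) = 16.2
  P: 0 + 1(64) − 1(31.52) = 32.48
  Q: 0 + 1(31.52) = 31.52
Total out = 80.2 kmol/h; y_P = 32.48 / 80.2 = 0.405.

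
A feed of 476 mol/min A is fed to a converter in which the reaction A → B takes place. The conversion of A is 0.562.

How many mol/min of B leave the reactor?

A reacted = 0.562 × 476 = 267.5 mol/min; ν_A = −1, so ξ = 267.5/1 = 267.5 mol/min.
Outlet amounts (n = n₀ + ν ξ):
  A: 476 − 1(267.5) = 208.5
  B: 0 + 1(267.5) = 267.5

268 mol/min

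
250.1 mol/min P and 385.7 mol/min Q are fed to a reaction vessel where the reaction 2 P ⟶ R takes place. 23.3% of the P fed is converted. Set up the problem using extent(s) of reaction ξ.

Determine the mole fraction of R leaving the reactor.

P reacted = 0.233 × 250.1 = 58.27 mol/min; ν_P = −2, so ξ = 58.27/2 = 29.14 mol/min.
Outlet amounts (n = n₀ + ν ξ):
  P: 250.1 − 2(29.14) = 191.8
  R: 0 + 1(29.14) = 29.14
  Q: 385.7 (inert)
Total out = 606.7 mol/min; y_R = 29.14 / 606.7 = 0.04803.

0.048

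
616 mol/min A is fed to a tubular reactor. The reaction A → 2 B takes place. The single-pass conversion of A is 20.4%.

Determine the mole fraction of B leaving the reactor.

0.339

A reacted = 0.204 × 616 = 125.7 mol/min; ν_A = −1, so ξ = 125.7/1 = 125.7 mol/min.
Outlet amounts (n = n₀ + ν ξ):
  A: 616 − 1(125.7) = 490.3
  B: 0 + 2(125.7) = 251.3
Total out = 741.7 mol/min; y_B = 251.3 / 741.7 = 0.3389.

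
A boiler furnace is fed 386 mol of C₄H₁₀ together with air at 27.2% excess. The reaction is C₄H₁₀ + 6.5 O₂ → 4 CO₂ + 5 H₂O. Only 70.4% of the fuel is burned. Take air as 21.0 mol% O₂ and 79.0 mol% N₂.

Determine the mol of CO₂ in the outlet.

1090 mol

Stoichiometric O₂ = 6.5 × 386 = 2509 mol; O₂ fed = 2509 × 1.272 = 3191 mol.
N₂ fed = 3191 × 79/21 = 12010 mol.
Fuel reacted = 0.704 × 386 → ξ = 271.7 mol.
Outlet (n = n₀ + ν ξ):
  C₄H₁₀: 386 − 1(271.7) = 114.3
  O₂: 3191 − 6.5(271.7) = 1425
  N₂: 12010 (inert)
  CO₂: 0 + 4(271.7) = 1087
  H₂O: 0 + 5(271.7) = 1359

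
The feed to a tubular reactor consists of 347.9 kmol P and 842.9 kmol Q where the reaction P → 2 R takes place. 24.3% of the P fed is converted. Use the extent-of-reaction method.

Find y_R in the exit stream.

P reacted = 0.243 × 347.9 = 84.54 kmol; ν_P = −1, so ξ = 84.54/1 = 84.54 kmol.
Outlet amounts (n = n₀ + ν ξ):
  P: 347.9 − 1(84.54) = 263.4
  R: 0 + 2(84.54) = 169.1
  Q: 842.9 (inert)
Total out = 1275 kmol; y_R = 169.1 / 1275 = 0.1326.

0.133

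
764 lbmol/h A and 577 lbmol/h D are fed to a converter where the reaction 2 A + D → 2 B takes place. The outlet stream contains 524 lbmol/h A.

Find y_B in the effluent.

For A: n = n₀ − 2ξ → 524 = 764 − 2ξ, giving ξ = 120 lbmol/h.
Outlet amounts (n = n₀ + ν ξ):
  A: 764 − 2(120) = 524
  D: 577 − 1(120) = 457
  B: 0 + 2(120) = 240
Total out = 1221 lbmol/h; y_B = 240 / 1221 = 0.1966.

0.197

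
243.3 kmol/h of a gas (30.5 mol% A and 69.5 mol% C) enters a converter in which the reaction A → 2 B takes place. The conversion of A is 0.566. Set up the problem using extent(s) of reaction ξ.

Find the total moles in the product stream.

A reacted = 0.566 × 74.21 = 42 kmol/h; ν_A = −1, so ξ = 42/1 = 42 kmol/h.
Outlet amounts (n = n₀ + ν ξ):
  A: 74.21 − 1(42) = 32.21
  B: 0 + 2(42) = 84
  C: 169.1 (inert)
Total out = 32.21 + 84 + 169.1 = 285.3 kmol/h.

285 kmol/h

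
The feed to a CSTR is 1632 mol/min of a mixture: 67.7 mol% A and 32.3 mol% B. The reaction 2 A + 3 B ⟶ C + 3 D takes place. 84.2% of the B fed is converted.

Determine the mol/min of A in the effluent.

809 mol/min

B reacted = 0.842 × 527.1 = 443.8 mol/min; ν_B = −3, so ξ = 443.8/3 = 147.9 mol/min.
Outlet amounts (n = n₀ + ν ξ):
  A: 1105 − 2(147.9) = 809
  B: 527.1 − 3(147.9) = 83.29
  C: 0 + 1(147.9) = 147.9
  D: 0 + 3(147.9) = 443.8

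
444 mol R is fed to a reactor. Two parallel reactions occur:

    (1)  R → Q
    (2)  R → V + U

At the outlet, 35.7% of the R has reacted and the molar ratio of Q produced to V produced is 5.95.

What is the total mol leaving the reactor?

Conversion of R: R consumed = 0.357 × 444 = 158.5 mol = 1ξ₁ + 1ξ₂.
Selectivity: 1ξ₁ / (1ξ₂) = 5.95 → ξ₁ = 5.95 ξ₂.
Substitute: (1·5.95 + 1) ξ₂ = 158.5 → ξ₂ = 22.81 mol, ξ₁ = 135.7 mol.
Outlet amounts (n = n₀ + Σ ν·ξ):
  R: 444 − 1(135.7) − 1(22.81) = 285.5
  Q: 0 + 1(135.7) = 135.7
  V: 0 + 1(22.81) = 22.81
  U: 0 + 1(22.81) = 22.81
Total out = 285.5 + 135.7 + 22.81 + 22.81 = 466.8 mol.

467 mol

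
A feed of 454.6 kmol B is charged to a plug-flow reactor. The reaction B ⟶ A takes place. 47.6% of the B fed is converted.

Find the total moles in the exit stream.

B reacted = 0.476 × 454.6 = 216.4 kmol; ν_B = −1, so ξ = 216.4/1 = 216.4 kmol.
Outlet amounts (n = n₀ + ν ξ):
  B: 454.6 − 1(216.4) = 238.2
  A: 0 + 1(216.4) = 216.4
Total out = 238.2 + 216.4 = 454.6 kmol.

455 kmol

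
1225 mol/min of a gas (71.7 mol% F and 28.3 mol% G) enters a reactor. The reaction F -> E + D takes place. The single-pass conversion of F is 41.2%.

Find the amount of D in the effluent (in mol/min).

362 mol/min

F reacted = 0.412 × 878.3 = 361.9 mol/min; ν_F = −1, so ξ = 361.9/1 = 361.9 mol/min.
Outlet amounts (n = n₀ + ν ξ):
  F: 878.3 − 1(361.9) = 516.5
  E: 0 + 1(361.9) = 361.9
  D: 0 + 1(361.9) = 361.9
  G: 346.7 (inert)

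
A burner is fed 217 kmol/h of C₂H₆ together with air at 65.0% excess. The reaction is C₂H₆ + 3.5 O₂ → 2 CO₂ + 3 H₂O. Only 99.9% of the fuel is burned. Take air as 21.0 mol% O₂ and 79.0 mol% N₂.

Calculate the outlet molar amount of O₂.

494 kmol/h

Stoichiometric O₂ = 3.5 × 217 = 759.5 kmol/h; O₂ fed = 759.5 × 1.650 = 1253 kmol/h.
N₂ fed = 1253 × 79/21 = 4714 kmol/h.
Fuel reacted = 0.999 × 217 → ξ = 216.8 kmol/h.
Outlet (n = n₀ + ν ξ):
  C₂H₆: 217 − 1(216.8) = 0.217
  O₂: 1253 − 3.5(216.8) = 494.4
  N₂: 4714 (inert)
  CO₂: 0 + 2(216.8) = 433.6
  H₂O: 0 + 3(216.8) = 650.3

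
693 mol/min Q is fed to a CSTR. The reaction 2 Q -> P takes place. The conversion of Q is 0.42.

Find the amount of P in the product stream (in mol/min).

146 mol/min

Q reacted = 0.42 × 693 = 291.1 mol/min; ν_Q = −2, so ξ = 291.1/2 = 145.5 mol/min.
Outlet amounts (n = n₀ + ν ξ):
  Q: 693 − 2(145.5) = 401.9
  P: 0 + 1(145.5) = 145.5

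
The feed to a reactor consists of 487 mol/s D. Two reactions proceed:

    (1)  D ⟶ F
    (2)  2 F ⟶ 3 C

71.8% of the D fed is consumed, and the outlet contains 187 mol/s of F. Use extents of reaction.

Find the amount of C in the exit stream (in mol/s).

Conversion of D: D consumed = 1ξ₁ = 0.718 × 487 → ξ₁ = 349.7 mol/s.
F balance: n_F = 0 + 1ξ₁ − 2ξ₂ = 187 → ξ₂ = (1·349.7 − 187)/2 = 81.33 mol/s.
Outlet amounts (n = n₀ + Σ ν·ξ):
  D: 487 − 1(349.7) = 137.3
  F: 0 + 1(349.7) − 2(81.33) = 187
  C: 0 + 3(81.33) = 244

244 mol/s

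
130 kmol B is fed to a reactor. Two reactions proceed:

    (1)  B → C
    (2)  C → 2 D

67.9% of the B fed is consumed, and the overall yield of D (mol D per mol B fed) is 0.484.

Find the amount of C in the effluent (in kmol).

56.8 kmol

Conversion of B: B consumed = 1ξ₁ = 0.679 × 130 → ξ₁ = 88.27 kmol.
Yield of D: 2ξ₂ / 130 = 0.484 → ξ₂ = 31.46 kmol.
Outlet amounts (n = n₀ + Σ ν·ξ):
  B: 130 − 1(88.27) = 41.73
  C: 0 + 1(88.27) − 1(31.46) = 56.81
  D: 0 + 2(31.46) = 62.92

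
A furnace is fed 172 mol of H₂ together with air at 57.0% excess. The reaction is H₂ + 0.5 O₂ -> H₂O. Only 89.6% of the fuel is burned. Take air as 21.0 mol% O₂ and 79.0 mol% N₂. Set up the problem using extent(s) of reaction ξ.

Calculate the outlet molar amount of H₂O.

Stoichiometric O₂ = 0.5 × 172 = 86 mol; O₂ fed = 86 × 1.570 = 135 mol.
N₂ fed = 135 × 79/21 = 507.9 mol.
Fuel reacted = 0.896 × 172 → ξ = 154.1 mol.
Outlet (n = n₀ + ν ξ):
  H₂: 172 − 1(154.1) = 17.89
  O₂: 135 − 0.5(154.1) = 57.96
  N₂: 507.9 (inert)
  H₂O: 0 + 1(154.1) = 154.1

154 mol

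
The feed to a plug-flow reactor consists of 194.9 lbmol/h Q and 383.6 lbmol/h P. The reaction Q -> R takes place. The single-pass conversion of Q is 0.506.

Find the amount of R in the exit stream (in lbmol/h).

Q reacted = 0.506 × 194.9 = 98.62 lbmol/h; ν_Q = −1, so ξ = 98.62/1 = 98.62 lbmol/h.
Outlet amounts (n = n₀ + ν ξ):
  Q: 194.9 − 1(98.62) = 96.28
  R: 0 + 1(98.62) = 98.62
  P: 383.6 (inert)

98.6 lbmol/h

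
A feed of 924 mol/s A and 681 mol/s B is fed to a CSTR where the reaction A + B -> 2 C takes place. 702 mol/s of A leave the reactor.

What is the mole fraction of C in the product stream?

For A: n = n₀ − 1ξ → 702 = 924 − 1ξ, giving ξ = 222 mol/s.
Outlet amounts (n = n₀ + ν ξ):
  A: 924 − 1(222) = 702
  B: 681 − 1(222) = 459
  C: 0 + 2(222) = 444
Total out = 1605 mol/s; y_C = 444 / 1605 = 0.2766.

0.277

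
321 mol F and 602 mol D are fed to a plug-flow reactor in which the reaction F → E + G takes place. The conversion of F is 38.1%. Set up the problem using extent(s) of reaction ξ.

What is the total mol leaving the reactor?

1050 mol

F reacted = 0.381 × 321 = 122.3 mol; ν_F = −1, so ξ = 122.3/1 = 122.3 mol.
Outlet amounts (n = n₀ + ν ξ):
  F: 321 − 1(122.3) = 198.7
  E: 0 + 1(122.3) = 122.3
  G: 0 + 1(122.3) = 122.3
  D: 602 (inert)
Total out = 198.7 + 122.3 + 122.3 + 602 = 1045 mol.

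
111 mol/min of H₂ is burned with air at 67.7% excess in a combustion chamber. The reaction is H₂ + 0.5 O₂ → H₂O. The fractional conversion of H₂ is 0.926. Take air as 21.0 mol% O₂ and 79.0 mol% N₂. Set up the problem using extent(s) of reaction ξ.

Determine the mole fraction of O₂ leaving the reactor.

Stoichiometric O₂ = 0.5 × 111 = 55.5 mol/min; O₂ fed = 55.5 × 1.677 = 93.07 mol/min.
N₂ fed = 93.07 × 79/21 = 350.1 mol/min.
Fuel reacted = 0.926 × 111 → ξ = 102.8 mol/min.
Outlet (n = n₀ + ν ξ):
  H₂: 111 − 1(102.8) = 8.214
  O₂: 93.07 − 0.5(102.8) = 41.68
  N₂: 350.1 (inert)
  H₂O: 0 + 1(102.8) = 102.8
Total out = 502.8 mol/min; y_O₂ = 41.68 / 502.8 = 0.08289.

0.0829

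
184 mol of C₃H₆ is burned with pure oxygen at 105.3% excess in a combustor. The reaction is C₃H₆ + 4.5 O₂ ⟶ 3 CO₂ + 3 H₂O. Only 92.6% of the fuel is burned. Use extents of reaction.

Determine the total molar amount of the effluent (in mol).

Stoichiometric O₂ = 4.5 × 184 = 828 mol; O₂ fed = 828 × 2.053 = 1700 mol.
Fuel reacted = 0.926 × 184 → ξ = 170.4 mol.
Outlet (n = n₀ + ν ξ):
  C₃H₆: 184 − 1(170.4) = 13.62
  O₂: 1700 − 4.5(170.4) = 933.2
  CO₂: 0 + 3(170.4) = 511.2
  H₂O: 0 + 3(170.4) = 511.2
Total out = 13.62 + 933.2 + 511.2 + 511.2 = 1969 mol.

1970 mol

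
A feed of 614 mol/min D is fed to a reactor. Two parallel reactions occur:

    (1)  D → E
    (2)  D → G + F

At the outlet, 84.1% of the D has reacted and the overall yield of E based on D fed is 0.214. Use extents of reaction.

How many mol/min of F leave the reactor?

385 mol/min

Yield of E: 1ξ₁ / 614 = 0.214 → ξ₁ = 131.4 mol/min.
Conversion of D: 1ξ₁ + 1ξ₂ = 0.841 × 614 = 516.4 → ξ₂ = 385 mol/min.
Outlet amounts (n = n₀ + Σ ν·ξ):
  D: 614 − 1(131.4) − 1(385) = 97.63
  E: 0 + 1(131.4) = 131.4
  G: 0 + 1(385) = 385
  F: 0 + 1(385) = 385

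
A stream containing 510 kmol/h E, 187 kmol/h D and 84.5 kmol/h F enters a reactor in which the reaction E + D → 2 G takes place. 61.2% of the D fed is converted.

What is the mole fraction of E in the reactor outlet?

D reacted = 0.612 × 187 = 114.4 kmol/h; ν_D = −1, so ξ = 114.4/1 = 114.4 kmol/h.
Outlet amounts (n = n₀ + ν ξ):
  E: 510 − 1(114.4) = 395.6
  D: 187 − 1(114.4) = 72.56
  G: 0 + 2(114.4) = 228.9
  F: 84.5 (inert)
Total out = 781.5 kmol/h; y_E = 395.6 / 781.5 = 0.5061.

0.506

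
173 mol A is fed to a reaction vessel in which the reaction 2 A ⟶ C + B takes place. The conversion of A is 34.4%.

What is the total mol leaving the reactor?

173 mol

A reacted = 0.344 × 173 = 59.51 mol; ν_A = −2, so ξ = 59.51/2 = 29.76 mol.
Outlet amounts (n = n₀ + ν ξ):
  A: 173 − 2(29.76) = 113.5
  C: 0 + 1(29.76) = 29.76
  B: 0 + 1(29.76) = 29.76
Total out = 113.5 + 29.76 + 29.76 = 173 mol.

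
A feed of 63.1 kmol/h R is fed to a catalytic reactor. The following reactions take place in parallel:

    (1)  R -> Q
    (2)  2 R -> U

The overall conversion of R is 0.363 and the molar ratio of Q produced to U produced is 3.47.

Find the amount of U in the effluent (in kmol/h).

4.19 kmol/h

Conversion of R: R consumed = 0.363 × 63.1 = 22.91 kmol/h = 1ξ₁ + 2ξ₂.
Selectivity: 1ξ₁ / (1ξ₂) = 3.47 → ξ₁ = 3.47 ξ₂.
Substitute: (1·3.47 + 2) ξ₂ = 22.91 → ξ₂ = 4.187 kmol/h, ξ₁ = 14.53 kmol/h.
Outlet amounts (n = n₀ + Σ ν·ξ):
  R: 63.1 − 1(14.53) − 2(4.187) = 40.19
  Q: 0 + 1(14.53) = 14.53
  U: 0 + 1(4.187) = 4.187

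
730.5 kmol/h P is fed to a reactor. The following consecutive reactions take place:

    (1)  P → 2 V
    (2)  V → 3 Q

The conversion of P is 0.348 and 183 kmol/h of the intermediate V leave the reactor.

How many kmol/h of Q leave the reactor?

976 kmol/h

Conversion of P: P consumed = 1ξ₁ = 0.348 × 730.5 → ξ₁ = 254.2 kmol/h.
V balance: n_V = 0 + 2ξ₁ − 1ξ₂ = 183 → ξ₂ = (2·254.2 − 183)/1 = 325.4 kmol/h.
Outlet amounts (n = n₀ + Σ ν·ξ):
  P: 730.5 − 1(254.2) = 476.3
  V: 0 + 2(254.2) − 1(325.4) = 183
  Q: 0 + 3(325.4) = 976.3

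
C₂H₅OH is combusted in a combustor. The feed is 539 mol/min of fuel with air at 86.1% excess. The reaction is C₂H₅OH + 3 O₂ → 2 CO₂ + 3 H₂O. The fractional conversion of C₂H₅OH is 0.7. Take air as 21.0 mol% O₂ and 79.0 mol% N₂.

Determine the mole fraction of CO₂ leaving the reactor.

Stoichiometric O₂ = 3 × 539 = 1617 mol/min; O₂ fed = 1617 × 1.861 = 3009 mol/min.
N₂ fed = 3009 × 79/21 = 11320 mol/min.
Fuel reacted = 0.7 × 539 → ξ = 377.3 mol/min.
Outlet (n = n₀ + ν ξ):
  C₂H₅OH: 539 − 1(377.3) = 161.7
  O₂: 3009 − 3(377.3) = 1877
  N₂: 11320 (inert)
  CO₂: 0 + 2(377.3) = 754.6
  H₂O: 0 + 3(377.3) = 1132
Total out = 15250 mol/min; y_CO₂ = 754.6 / 15250 = 0.04949.

0.0495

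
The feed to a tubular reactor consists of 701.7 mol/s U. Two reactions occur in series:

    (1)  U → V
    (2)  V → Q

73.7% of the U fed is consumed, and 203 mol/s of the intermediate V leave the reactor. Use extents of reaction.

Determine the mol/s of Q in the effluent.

Conversion of U: U consumed = 1ξ₁ = 0.737 × 701.7 → ξ₁ = 517.2 mol/s.
V balance: n_V = 0 + 1ξ₁ − 1ξ₂ = 203 → ξ₂ = (1·517.2 − 203)/1 = 314.2 mol/s.
Outlet amounts (n = n₀ + Σ ν·ξ):
  U: 701.7 − 1(517.2) = 184.5
  V: 0 + 1(517.2) − 1(314.2) = 203
  Q: 0 + 1(314.2) = 314.2

314 mol/s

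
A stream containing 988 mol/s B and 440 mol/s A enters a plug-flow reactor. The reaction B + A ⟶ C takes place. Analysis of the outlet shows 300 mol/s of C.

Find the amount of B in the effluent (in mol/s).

For C: n = n₀ + 1ξ → 300 = 0 + 1ξ, giving ξ = 300 mol/s.
Outlet amounts (n = n₀ + ν ξ):
  B: 988 − 1(300) = 688
  A: 440 − 1(300) = 140
  C: 0 + 1(300) = 300

688 mol/s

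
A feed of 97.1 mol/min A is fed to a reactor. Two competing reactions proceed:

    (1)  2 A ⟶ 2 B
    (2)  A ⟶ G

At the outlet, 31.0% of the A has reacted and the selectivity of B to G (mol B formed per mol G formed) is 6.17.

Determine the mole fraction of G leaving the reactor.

Conversion of A: A consumed = 0.31 × 97.1 = 30.1 mol/min = 2ξ₁ + 1ξ₂.
Selectivity: 2ξ₁ / (1ξ₂) = 6.17 → ξ₁ = 3.085 ξ₂.
Substitute: (2·3.085 + 1) ξ₂ = 30.1 → ξ₂ = 4.198 mol/min, ξ₁ = 12.95 mol/min.
Outlet amounts (n = n₀ + Σ ν·ξ):
  A: 97.1 − 2(12.95) − 1(4.198) = 67
  B: 0 + 2(12.95) = 25.9
  G: 0 + 1(4.198) = 4.198
Total out = 97.1 mol/min; y_G = 4.198 / 97.1 = 0.04324.

0.0432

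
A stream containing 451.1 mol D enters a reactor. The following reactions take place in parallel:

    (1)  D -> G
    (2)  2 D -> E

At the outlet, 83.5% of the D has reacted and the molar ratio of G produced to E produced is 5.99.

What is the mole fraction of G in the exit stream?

Conversion of D: D consumed = 0.835 × 451.1 = 376.7 mol = 1ξ₁ + 2ξ₂.
Selectivity: 1ξ₁ / (1ξ₂) = 5.99 → ξ₁ = 5.99 ξ₂.
Substitute: (1·5.99 + 2) ξ₂ = 376.7 → ξ₂ = 47.14 mol, ξ₁ = 282.4 mol.
Outlet amounts (n = n₀ + Σ ν·ξ):
  D: 451.1 − 1(282.4) − 2(47.14) = 74.43
  G: 0 + 1(282.4) = 282.4
  E: 0 + 1(47.14) = 47.14
Total out = 404 mol; y_G = 282.4 / 404 = 0.699.

0.699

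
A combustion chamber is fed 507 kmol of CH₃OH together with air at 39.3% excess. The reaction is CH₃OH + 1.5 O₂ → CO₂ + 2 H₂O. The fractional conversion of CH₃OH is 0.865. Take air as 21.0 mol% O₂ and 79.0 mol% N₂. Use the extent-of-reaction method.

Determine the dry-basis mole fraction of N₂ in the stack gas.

Stoichiometric O₂ = 1.5 × 507 = 760.5 kmol; O₂ fed = 760.5 × 1.393 = 1059 kmol.
N₂ fed = 1059 × 79/21 = 3985 kmol.
Fuel reacted = 0.865 × 507 → ξ = 438.6 kmol.
Outlet (n = n₀ + ν ξ):
  CH₃OH: 507 − 1(438.6) = 68.44
  O₂: 1059 − 1.5(438.6) = 401.5
  N₂: 3985 (inert)
  CO₂: 0 + 1(438.6) = 438.6
  H₂O: 0 + 2(438.6) = 877.1
Dry total = 4894 kmol; y_N₂ (dry) = 3985 / 4894 = 0.8143.

0.814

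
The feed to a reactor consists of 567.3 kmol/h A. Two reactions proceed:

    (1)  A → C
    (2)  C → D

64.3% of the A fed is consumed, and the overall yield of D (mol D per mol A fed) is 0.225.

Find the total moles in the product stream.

567 kmol/h

Conversion of A: A consumed = 1ξ₁ = 0.643 × 567.3 → ξ₁ = 364.8 kmol/h.
Yield of D: 1ξ₂ / 567.3 = 0.225 → ξ₂ = 127.6 kmol/h.
Outlet amounts (n = n₀ + Σ ν·ξ):
  A: 567.3 − 1(364.8) = 202.5
  C: 0 + 1(364.8) − 1(127.6) = 237.1
  D: 0 + 1(127.6) = 127.6
Total out = 202.5 + 237.1 + 127.6 = 567.3 kmol/h.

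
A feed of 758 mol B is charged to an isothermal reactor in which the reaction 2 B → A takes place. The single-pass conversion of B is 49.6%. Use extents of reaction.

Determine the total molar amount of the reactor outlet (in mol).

B reacted = 0.496 × 758 = 376 mol; ν_B = −2, so ξ = 376/2 = 188 mol.
Outlet amounts (n = n₀ + ν ξ):
  B: 758 − 2(188) = 382
  A: 0 + 1(188) = 188
Total out = 382 + 188 = 570 mol.

570 mol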